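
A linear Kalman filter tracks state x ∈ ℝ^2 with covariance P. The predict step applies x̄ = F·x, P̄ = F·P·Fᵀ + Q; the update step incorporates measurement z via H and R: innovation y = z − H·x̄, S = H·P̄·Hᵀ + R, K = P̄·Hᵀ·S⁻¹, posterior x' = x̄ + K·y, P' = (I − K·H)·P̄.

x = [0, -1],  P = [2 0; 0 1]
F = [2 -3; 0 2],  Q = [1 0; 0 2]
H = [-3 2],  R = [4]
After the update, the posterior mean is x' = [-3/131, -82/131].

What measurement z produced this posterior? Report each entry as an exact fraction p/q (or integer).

x̄ = F·x = [3, -2]
P̄ = F·P·Fᵀ + Q = [18 -6; -6 6]
S = H·P̄·Hᵀ + R = [262]
K = P̄·Hᵀ·S⁻¹ = [-33/131; 15/131]
x' − x̄ = [-396/131, 180/131] = K·y
y = (KᵀK)⁻¹·Kᵀ·(x' − x̄) = [12]
z = y + H·x̄ = [12] + [-13] = [-1]

z = [-1]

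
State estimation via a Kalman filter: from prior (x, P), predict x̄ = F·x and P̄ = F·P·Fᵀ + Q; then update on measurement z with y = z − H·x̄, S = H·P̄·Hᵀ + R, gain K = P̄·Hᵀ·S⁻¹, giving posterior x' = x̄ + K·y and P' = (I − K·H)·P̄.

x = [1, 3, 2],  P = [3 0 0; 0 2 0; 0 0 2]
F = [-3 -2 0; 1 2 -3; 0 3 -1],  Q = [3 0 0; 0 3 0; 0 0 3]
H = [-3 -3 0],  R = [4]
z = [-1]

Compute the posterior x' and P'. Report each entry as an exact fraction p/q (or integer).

x̄ = F·x = [-9, 1, 7]
P̄ = F·P·Fᵀ + Q = [38 -17 -12; -17 32 18; -12 18 23]
y = z − H·x̄ = [-25]
S = H·P̄·Hᵀ + R = [328]
K = P̄·Hᵀ·S⁻¹ = [-63/328; -45/328; -9/164]
x' = x̄ + K·y = [-1377/328, 1453/328, 1373/164]
P' = (I − K·H)·P̄ = [8495/328 -8411/328 -2535/164; -8411/328 8471/328 2547/164; -2535/164 2547/164 1805/82]

x' = [-1377/328, 1453/328, 1373/164]
P' = [8495/328 -8411/328 -2535/164; -8411/328 8471/328 2547/164; -2535/164 2547/164 1805/82]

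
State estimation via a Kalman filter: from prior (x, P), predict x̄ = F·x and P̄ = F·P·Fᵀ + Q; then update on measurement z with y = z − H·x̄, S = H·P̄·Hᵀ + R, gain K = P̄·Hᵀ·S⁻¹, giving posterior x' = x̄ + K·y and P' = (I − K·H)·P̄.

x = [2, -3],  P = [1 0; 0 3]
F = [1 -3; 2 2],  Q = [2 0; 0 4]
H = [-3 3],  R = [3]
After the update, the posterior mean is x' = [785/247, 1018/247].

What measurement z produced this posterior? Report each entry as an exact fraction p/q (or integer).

z = [3]

x̄ = F·x = [11, -2]
P̄ = F·P·Fᵀ + Q = [30 -16; -16 20]
S = H·P̄·Hᵀ + R = [741]
K = P̄·Hᵀ·S⁻¹ = [-46/247; 36/247]
x' − x̄ = [-1932/247, 1512/247] = K·y
y = (KᵀK)⁻¹·Kᵀ·(x' − x̄) = [42]
z = y + H·x̄ = [42] + [-39] = [3]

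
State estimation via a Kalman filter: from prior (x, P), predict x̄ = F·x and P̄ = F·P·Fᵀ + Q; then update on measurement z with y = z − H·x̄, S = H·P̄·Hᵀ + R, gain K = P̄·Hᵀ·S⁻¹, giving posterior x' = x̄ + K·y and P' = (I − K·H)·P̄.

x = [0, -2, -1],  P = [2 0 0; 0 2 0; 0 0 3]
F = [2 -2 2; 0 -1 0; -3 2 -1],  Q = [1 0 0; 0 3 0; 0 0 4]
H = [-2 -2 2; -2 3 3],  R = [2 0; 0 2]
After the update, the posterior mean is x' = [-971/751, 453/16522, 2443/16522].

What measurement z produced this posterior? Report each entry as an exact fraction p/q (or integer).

z = [3, 3]

x̄ = F·x = [2, 2, -3]
P̄ = F·P·Fᵀ + Q = [29 4 -26; 4 5 -4; -26 -4 33]
S = H·P̄·Hᵀ + R = [542 536; 536 652]
K = P̄·Hᵀ·S⁻¹ = [-119/751 -45/751; -1784/8261 5613/33044; 956/8261 3901/33044]
x' − x̄ = [-2473/751, -32591/16522, 52009/16522] = K·y
y = (KᵀK)⁻¹·Kᵀ·(x' − x̄) = [17, 10]
z = y + H·x̄ = [17, 10] + [-14, -7] = [3, 3]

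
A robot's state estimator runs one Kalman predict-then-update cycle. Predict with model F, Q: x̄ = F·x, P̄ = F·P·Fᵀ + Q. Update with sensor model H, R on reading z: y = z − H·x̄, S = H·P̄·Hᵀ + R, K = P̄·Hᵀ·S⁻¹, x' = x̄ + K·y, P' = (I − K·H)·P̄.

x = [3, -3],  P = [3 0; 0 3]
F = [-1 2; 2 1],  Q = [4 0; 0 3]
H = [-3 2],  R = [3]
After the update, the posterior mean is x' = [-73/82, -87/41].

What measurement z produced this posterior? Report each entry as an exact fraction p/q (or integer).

x̄ = F·x = [-9, 3]
P̄ = F·P·Fᵀ + Q = [19 0; 0 18]
S = H·P̄·Hᵀ + R = [246]
K = P̄·Hᵀ·S⁻¹ = [-19/82; 6/41]
x' − x̄ = [665/82, -210/41] = K·y
y = (KᵀK)⁻¹·Kᵀ·(x' − x̄) = [-35]
z = y + H·x̄ = [-35] + [33] = [-2]

z = [-2]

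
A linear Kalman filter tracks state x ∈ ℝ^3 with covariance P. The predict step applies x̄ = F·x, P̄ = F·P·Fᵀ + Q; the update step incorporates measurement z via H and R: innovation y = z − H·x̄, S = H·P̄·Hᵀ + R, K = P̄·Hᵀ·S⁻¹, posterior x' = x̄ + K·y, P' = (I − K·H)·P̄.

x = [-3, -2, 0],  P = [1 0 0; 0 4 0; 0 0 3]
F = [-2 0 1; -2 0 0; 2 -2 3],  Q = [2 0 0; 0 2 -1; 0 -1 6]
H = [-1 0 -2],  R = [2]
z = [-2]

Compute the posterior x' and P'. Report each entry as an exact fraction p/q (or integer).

x' = [6, 6, -2]
P' = [1826/243 362/81 -298/81; 362/81 158/27 -61/27; -298/81 -61/27 62/27]

x̄ = F·x = [6, 6, -2]
P̄ = F·P·Fᵀ + Q = [9 4 5; 4 6 -5; 5 -5 53]
y = z − H·x̄ = [0]
S = H·P̄·Hᵀ + R = [243]
K = P̄·Hᵀ·S⁻¹ = [-19/243; 2/81; -37/81]
x' = x̄ + K·y = [6, 6, -2]
P' = (I − K·H)·P̄ = [1826/243 362/81 -298/81; 362/81 158/27 -61/27; -298/81 -61/27 62/27]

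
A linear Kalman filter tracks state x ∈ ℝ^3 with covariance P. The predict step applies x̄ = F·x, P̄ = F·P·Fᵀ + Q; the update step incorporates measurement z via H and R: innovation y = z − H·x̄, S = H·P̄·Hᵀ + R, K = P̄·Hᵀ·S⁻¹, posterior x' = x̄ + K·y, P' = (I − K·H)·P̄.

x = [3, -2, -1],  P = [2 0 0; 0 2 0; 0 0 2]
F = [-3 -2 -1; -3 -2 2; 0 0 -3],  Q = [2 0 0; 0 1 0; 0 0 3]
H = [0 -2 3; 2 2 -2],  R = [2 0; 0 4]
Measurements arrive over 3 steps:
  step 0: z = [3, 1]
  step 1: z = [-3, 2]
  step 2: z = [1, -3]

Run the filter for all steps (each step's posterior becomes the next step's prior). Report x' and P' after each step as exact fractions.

step 0: x̄ = F·x = [-4, -7, 3]
step 0: P̄ = F·P·Fᵀ + Q = [30 22 6; 22 35 -12; 6 -12 21]
step 0: y = z − H·x̄ = [-20, 29]
step 0: S = H·P̄·Hᵀ + R = [475 -438; -438 572]
step 0: K = P̄·Hᵀ·S⁻¹ = [227/713 577/1426; -47/19964 9561/39928; 1632/4991 1557/9982]
step 0: x' = x̄ + K·y = [1949/1426, -347/39928, 9819/9982]
step 0: P' = (I − K·H)·P̄ = [750/713 -65/713 108/713; -65/713 34049/19964 5667/4991; 108/713 5667/4991 4866/4991]
step 1: x̄ = F·x = [-101149/19964, -42235/19964, -29457/9982]
step 1: P̄ = F·P·Fᵀ + Q = [117891/4991 52505/4991 55404/4991; 52505/4991 45886/4991 11610/4991; 55404/4991 11610/4991 58767/4991]
step 1: y = z − H·x̄ = [8095/4991, 52217/4991]
step 1: S = H·P̄·Hᵀ + R = [583109/4991 -297642/4991; -297642/4991 794068/4991]
step 1: K = P̄·Hᵀ·S⁻¹ = [2931563/9377816 7629835/18755632; 322757/18755632 8440917/37511264; 395919/1172227 172752/1172227]
step 1: x' = x̄ + K·y = [-5692097/18755632, 10000549/37511264, -2019471/2344454]
step 1: P' = (I − K·H)·P̄ = [4886055/4688908 -563699/9377816 197322/1172227; -563699/9377816 29350459/18755632 1236384/1172227; 197322/1172227 1236384/1172227 1088202/1172227]
step 2: x̄ = F·x = [11615755/9377816, -12617897/9377816, 6058413/2344454]
step 2: P̄ = F·P·Fᵀ + Q = [27047814/1172227 12244552/1172227 12458808/1172227; 12244552/1172227 10751789/1172227 2664990/1172227; 12458808/1172227 2664990/1172227 13310499/1172227]
step 2: y = z − H·x̄ = [-44279467/4688908, 5584535/2344454]
step 2: S = H·P̄·Hᵀ + R = [133166221/1172227 -70445610/1172227; -70445610/1172227 186095348/1172227]
step 2: K = P̄·Hᵀ·S⁻¹ = [94126135/301913584 245396831/603827168; 74776417/4226790176 1903759353/8453580352; 178470639/528348772 155711379/1056697544]
step 2: x' = x̄ + K·y = [-222642625/301913584, -4125918165/4226790176, -67297011/264174386]
step 2: P' = (I − K·H)·P̄ = [22435851/21565256 -17862979/301913584 6355263/37739198; -17862979/301913584 6611076011/4226790176 557154369/528348772; 6355263/37739198 557154369/528348772 122604168/132087193]

step 0: x' = [1949/1426, -347/39928, 9819/9982], P' = [750/713 -65/713 108/713; -65/713 34049/19964 5667/4991; 108/713 5667/4991 4866/4991]
step 1: x' = [-5692097/18755632, 10000549/37511264, -2019471/2344454], P' = [4886055/4688908 -563699/9377816 197322/1172227; -563699/9377816 29350459/18755632 1236384/1172227; 197322/1172227 1236384/1172227 1088202/1172227]
step 2: x' = [-222642625/301913584, -4125918165/4226790176, -67297011/264174386], P' = [22435851/21565256 -17862979/301913584 6355263/37739198; -17862979/301913584 6611076011/4226790176 557154369/528348772; 6355263/37739198 557154369/528348772 122604168/132087193]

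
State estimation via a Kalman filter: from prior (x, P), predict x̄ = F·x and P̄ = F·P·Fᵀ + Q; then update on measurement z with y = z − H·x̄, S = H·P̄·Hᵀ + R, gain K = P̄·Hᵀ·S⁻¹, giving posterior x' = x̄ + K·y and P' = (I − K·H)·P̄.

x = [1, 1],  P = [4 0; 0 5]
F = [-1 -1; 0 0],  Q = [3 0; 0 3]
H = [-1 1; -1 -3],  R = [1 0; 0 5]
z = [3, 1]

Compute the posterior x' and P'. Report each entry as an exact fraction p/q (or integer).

x' = [-1726/695, 312/695]
P' = [564/695 72/695; 72/695 231/695]

x̄ = F·x = [-2, 0]
P̄ = F·P·Fᵀ + Q = [12 0; 0 3]
y = z − H·x̄ = [1, -1]
S = H·P̄·Hᵀ + R = [16 3; 3 44]
K = P̄·Hᵀ·S⁻¹ = [-492/695 -156/695; 159/695 -153/695]
x' = x̄ + K·y = [-1726/695, 312/695]
P' = (I − K·H)·P̄ = [564/695 72/695; 72/695 231/695]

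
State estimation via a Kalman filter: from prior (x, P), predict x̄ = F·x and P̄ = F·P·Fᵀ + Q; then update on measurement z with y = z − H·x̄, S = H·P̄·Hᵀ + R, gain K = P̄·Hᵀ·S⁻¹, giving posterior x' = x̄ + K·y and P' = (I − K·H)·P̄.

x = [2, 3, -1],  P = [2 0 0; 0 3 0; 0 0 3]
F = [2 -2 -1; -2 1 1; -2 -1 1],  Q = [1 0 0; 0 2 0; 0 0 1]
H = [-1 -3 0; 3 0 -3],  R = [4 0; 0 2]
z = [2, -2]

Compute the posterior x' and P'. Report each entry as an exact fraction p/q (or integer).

x̄ = F·x = [-1, -2, -8]
P̄ = F·P·Fᵀ + Q = [24 -17 -5; -17 16 8; -5 8 15]
y = z − H·x̄ = [-5, -23]
S = H·P̄·Hᵀ + R = [70 138; 138 443]
K = P̄·Hᵀ·S⁻¹ = [-45/11966 1182/5983; -3383/11966 -486/5983; -137/11966 -789/5983]
x' = x̄ + K·y = [-66113/11966, 15339/11966, -58749/11966]
P' = (I − K·H)·P̄ = [82731/11966 -27517/11966 81155/11966; -27517/11966 13683/11966 -26869/11966; 81155/11966 -26869/11966 82207/11966]

x' = [-66113/11966, 15339/11966, -58749/11966]
P' = [82731/11966 -27517/11966 81155/11966; -27517/11966 13683/11966 -26869/11966; 81155/11966 -26869/11966 82207/11966]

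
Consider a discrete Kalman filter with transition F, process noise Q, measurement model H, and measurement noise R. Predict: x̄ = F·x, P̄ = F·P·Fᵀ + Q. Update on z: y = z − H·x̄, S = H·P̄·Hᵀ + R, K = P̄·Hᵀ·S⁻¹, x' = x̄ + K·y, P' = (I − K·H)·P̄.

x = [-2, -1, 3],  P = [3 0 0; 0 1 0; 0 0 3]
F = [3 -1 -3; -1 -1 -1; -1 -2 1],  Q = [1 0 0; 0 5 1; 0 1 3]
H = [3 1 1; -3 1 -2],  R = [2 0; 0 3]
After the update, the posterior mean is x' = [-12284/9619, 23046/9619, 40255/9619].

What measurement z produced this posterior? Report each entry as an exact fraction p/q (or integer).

z = [3, -2]

x̄ = F·x = [-14, 0, 7]
P̄ = F·P·Fᵀ + Q = [56 1 -16; 1 12 3; -16 3 13]
S = H·P̄·Hᵀ + R = [447 -377; -377 361]
K = P̄·Hᵀ·S⁻¹ = [2169/9619 -1332/9619; 7629/19238 8127/19238; -2127/19238 -889/19238]
x' − x̄ = [122382/9619, 23046/9619, -27078/9619] = K·y
y = (KᵀK)⁻¹·Kᵀ·(x' − x̄) = [38, -30]
z = y + H·x̄ = [38, -30] + [-35, 28] = [3, -2]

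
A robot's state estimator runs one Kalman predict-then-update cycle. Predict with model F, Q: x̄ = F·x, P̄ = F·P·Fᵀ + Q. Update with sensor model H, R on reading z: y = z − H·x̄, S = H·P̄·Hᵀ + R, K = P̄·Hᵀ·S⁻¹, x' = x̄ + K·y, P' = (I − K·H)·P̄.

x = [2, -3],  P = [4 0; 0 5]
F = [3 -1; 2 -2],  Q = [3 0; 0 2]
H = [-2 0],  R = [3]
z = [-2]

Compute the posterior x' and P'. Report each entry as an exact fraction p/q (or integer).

x' = [203/179, 702/179]
P' = [132/179 102/179; 102/179 2178/179]

x̄ = F·x = [9, 10]
P̄ = F·P·Fᵀ + Q = [44 34; 34 38]
y = z − H·x̄ = [16]
S = H·P̄·Hᵀ + R = [179]
K = P̄·Hᵀ·S⁻¹ = [-88/179; -68/179]
x' = x̄ + K·y = [203/179, 702/179]
P' = (I − K·H)·P̄ = [132/179 102/179; 102/179 2178/179]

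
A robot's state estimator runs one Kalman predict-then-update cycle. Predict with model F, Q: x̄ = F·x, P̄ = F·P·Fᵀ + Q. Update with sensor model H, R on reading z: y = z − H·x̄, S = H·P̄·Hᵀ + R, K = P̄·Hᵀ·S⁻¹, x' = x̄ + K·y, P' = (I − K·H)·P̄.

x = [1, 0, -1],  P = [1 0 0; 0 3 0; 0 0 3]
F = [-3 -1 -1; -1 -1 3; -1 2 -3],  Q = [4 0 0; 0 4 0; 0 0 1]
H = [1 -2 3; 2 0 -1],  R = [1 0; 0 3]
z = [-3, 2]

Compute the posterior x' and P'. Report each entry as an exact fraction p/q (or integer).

x' = [7930/80807, -66374/80807, -127505/80807]
P' = [79301/80807 114689/80807 52543/80807; 114689/80807 377069/80807 208669/80807; 52543/80807 208669/80807 126740/80807]

x̄ = F·x = [-2, -4, 2]
P̄ = F·P·Fᵀ + Q = [19 -3 6; -3 35 -32; 6 -32 41]
y = z − H·x̄ = [-15, 8]
S = H·P̄·Hᵀ + R = [961 -107; -107 96]
K = P̄·Hᵀ·S⁻¹ = [7552/80807 35353/80807; -13442/80807 6903/80807; 15425/80807 -7218/80807]
x' = x̄ + K·y = [7930/80807, -66374/80807, -127505/80807]
P' = (I − K·H)·P̄ = [79301/80807 114689/80807 52543/80807; 114689/80807 377069/80807 208669/80807; 52543/80807 208669/80807 126740/80807]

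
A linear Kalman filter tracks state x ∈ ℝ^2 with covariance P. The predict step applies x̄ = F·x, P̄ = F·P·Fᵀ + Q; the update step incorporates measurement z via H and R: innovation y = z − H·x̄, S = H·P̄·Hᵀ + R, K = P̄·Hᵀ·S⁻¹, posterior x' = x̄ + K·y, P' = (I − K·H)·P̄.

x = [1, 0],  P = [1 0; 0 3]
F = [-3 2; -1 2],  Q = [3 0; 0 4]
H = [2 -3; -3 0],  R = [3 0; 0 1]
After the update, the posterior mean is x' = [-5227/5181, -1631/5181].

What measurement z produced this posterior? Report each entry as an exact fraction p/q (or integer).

x̄ = F·x = [-3, -1]
P̄ = F·P·Fᵀ + Q = [24 15; 15 17]
S = H·P̄·Hᵀ + R = [72 -9; -9 217]
K = P̄·Hᵀ·S⁻¹ = [1/5181 -573/1727; -1654/5181 -381/1727]
x' − x̄ = [10316/5181, 3550/5181] = K·y
y = (KᵀK)⁻¹·Kᵀ·(x' − x̄) = [2, -6]
z = y + H·x̄ = [2, -6] + [-3, 9] = [-1, 3]

z = [-1, 3]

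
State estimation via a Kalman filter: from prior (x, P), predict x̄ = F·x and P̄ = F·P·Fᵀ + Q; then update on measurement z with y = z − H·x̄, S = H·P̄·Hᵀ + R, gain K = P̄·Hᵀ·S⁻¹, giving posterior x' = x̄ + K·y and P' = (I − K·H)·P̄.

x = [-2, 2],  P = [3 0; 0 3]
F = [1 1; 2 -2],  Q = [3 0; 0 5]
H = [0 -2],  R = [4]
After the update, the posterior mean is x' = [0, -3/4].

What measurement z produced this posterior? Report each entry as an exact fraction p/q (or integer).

x̄ = F·x = [0, -8]
P̄ = F·P·Fᵀ + Q = [9 0; 0 29]
S = H·P̄·Hᵀ + R = [120]
K = P̄·Hᵀ·S⁻¹ = [0; -29/60]
x' − x̄ = [0, 29/4] = K·y
y = (KᵀK)⁻¹·Kᵀ·(x' − x̄) = [-15]
z = y + H·x̄ = [-15] + [16] = [1]

z = [1]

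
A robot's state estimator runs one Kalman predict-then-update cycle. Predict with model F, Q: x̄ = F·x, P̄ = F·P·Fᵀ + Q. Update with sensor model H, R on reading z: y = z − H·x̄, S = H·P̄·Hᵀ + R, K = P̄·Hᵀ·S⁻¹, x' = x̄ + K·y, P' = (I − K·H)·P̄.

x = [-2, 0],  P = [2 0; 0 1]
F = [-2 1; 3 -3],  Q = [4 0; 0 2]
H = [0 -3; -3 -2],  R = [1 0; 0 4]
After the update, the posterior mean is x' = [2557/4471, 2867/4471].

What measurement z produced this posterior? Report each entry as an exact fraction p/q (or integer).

z = [-2, -3]

x̄ = F·x = [4, -6]
P̄ = F·P·Fᵀ + Q = [13 -15; -15 29]
S = H·P̄·Hᵀ + R = [262 39; 39 57]
K = P̄·Hᵀ·S⁻¹ = [972/4471 -1371/4471; -1484/4471 -13/13413]
x' − x̄ = [-15327/4471, 29693/4471] = K·y
y = (KᵀK)⁻¹·Kᵀ·(x' − x̄) = [-20, -3]
z = y + H·x̄ = [-20, -3] + [18, 0] = [-2, -3]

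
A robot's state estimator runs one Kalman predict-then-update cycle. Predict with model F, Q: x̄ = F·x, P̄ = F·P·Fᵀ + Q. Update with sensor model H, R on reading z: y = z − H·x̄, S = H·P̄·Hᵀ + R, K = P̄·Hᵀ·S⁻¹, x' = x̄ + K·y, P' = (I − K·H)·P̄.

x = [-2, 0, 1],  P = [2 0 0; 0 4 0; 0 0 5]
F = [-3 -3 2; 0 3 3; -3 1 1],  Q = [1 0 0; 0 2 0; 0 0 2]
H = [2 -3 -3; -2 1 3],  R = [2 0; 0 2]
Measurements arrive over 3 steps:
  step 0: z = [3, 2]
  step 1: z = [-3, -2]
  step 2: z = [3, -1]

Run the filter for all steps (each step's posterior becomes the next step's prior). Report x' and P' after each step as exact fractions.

step 0: x' = [150382/23135, -54909/23135, 132852/23135], P' = [959109/23135 23082/23135 621344/23135; 23082/23135 22061/23135 767/23135; 621344/23135 767/23135 414439/23135]
step 1: x' = [-1059860685/1204760288, 394636793/150595036, -2690276097/1204760288], P' = [5490129705/602380144 -59480277/75297518 3932559021/602380144; -59480277/75297518 37394308/37648759 -89448093/75297518; 3932559021/602380144 -89448093/75297518 3135066817/602380144]
step 2: x' = [-6825613463501/7356277267102, -7081584465067/7356277267102, -2122278590148/3678138633551], P' = [31446609226000/3678138633551 -2452663221821/3678138633551 22325796396388/3678138633551; -2452663221821/3678138633551 3579546185307/3678138633551 -4020701641850/3678138633551; 22325796396388/3678138633551 -4020701641850/3678138633551 17787517852874/3678138633551]

step 0: x̄ = F·x = [8, 3, 7]
step 0: P̄ = F·P·Fᵀ + Q = [75 -6 16; -6 83 27; 16 27 29]
step 0: y = z − H·x̄ = [17, -6]
step 0: S = H·P̄·Hᵀ + R = [1676 -990; -990 640]
step 0: K = P̄·Hᵀ·S⁻¹ = [-1506/4627 -15552/23135; -2232/4627 -10901/23135; -293/4627 698/23135]
step 0: x' = x̄ + K·y = [150382/23135, -54909/23135, 132852/23135]
step 0: P' = (I − K·H)·P̄ = [959109/23135 23082/23135 621344/23135; 23082/23135 22061/23135 767/23135; 621344/23135 767/23135 414439/23135]
step 1: x̄ = F·x = [-4143/4627, 233829/23135, -373203/23135]
step 1: P̄ = F·P·Fᵀ + Q = [692313/4627 -702810/4627 788061/4627; -702810/4627 3988576/23135 -4485732/23135; 788061/4627 -4485732/23135 5249729/23135]
step 1: y = z − H·x̄ = [-446097/23135, 159616/4627]
step 1: S = H·P̄·Hᵀ + R = [11179039/23135 -11901/4627; -11901/4627 997363/4627]
step 1: K = P̄·Hᵀ·S⁻¹ = [610108995/1204760288 341575437/1204760288; -74982123/150595036 -74595109/150595036; 606671823/1204760288 824497665/1204760288]
step 1: x' = x̄ + K·y = [-1059860685/1204760288, 394636793/150595036, -2690276097/1204760288]
step 1: P' = (I − K·H)·P̄ = [5490129705/602380144 -59480277/75297518 3932559021/602380144; -59480277/75297518 37394308/37648759 -89448093/75297518; 3932559021/602380144 -89448093/75297518 3135066817/602380144]
step 2: x̄ = F·x = [-11672253171/1204760288, 1400454741/1204760288, 1823200151/602380144]
step 2: P̄ = F·P·Fᵀ + Q = [20769743897/602380144 -15538076463/602380144 8176937227/301190072; -15538076463/602380144 21924616601/602380144 -12101916237/301190072; 8176937227/301190072 -12101916237/301190072 8044458265/150595036]
step 2: y = z − H·x̄ = [42099352335/1204760288, -36888922277/1204760288]
step 2: S = H·P̄·Hᵀ + R = [125747222401/602380144 -76065451499/602380144; -76065451499/602380144 116491667577/602380144]
step 2: K = P̄·Hᵀ·S⁻¹ = [3273818928299/7356277267102 1631507515343/7356277267102; -3581860074013/7356277267102 -3577232296601/7356277267102; 1675572079852/3678138633551 2345129561998/3678138633551]
step 2: x' = x̄ + K·y = [-6825613463501/7356277267102, -7081584465067/7356277267102, -2122278590148/3678138633551]
step 2: P' = (I − K·H)·P̄ = [31446609226000/3678138633551 -2452663221821/3678138633551 22325796396388/3678138633551; -2452663221821/3678138633551 3579546185307/3678138633551 -4020701641850/3678138633551; 22325796396388/3678138633551 -4020701641850/3678138633551 17787517852874/3678138633551]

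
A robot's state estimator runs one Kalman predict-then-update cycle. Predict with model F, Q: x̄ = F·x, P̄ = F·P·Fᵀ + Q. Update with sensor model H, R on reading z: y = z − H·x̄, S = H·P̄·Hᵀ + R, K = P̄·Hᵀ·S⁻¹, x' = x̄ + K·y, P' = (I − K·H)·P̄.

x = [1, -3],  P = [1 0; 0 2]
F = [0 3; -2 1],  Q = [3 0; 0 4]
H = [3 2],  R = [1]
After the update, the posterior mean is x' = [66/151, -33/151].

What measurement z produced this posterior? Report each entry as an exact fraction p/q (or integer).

z = [1]

x̄ = F·x = [-9, -5]
P̄ = F·P·Fᵀ + Q = [21 6; 6 10]
S = H·P̄·Hᵀ + R = [302]
K = P̄·Hᵀ·S⁻¹ = [75/302; 19/151]
x' − x̄ = [1425/151, 722/151] = K·y
y = (KᵀK)⁻¹·Kᵀ·(x' − x̄) = [38]
z = y + H·x̄ = [38] + [-37] = [1]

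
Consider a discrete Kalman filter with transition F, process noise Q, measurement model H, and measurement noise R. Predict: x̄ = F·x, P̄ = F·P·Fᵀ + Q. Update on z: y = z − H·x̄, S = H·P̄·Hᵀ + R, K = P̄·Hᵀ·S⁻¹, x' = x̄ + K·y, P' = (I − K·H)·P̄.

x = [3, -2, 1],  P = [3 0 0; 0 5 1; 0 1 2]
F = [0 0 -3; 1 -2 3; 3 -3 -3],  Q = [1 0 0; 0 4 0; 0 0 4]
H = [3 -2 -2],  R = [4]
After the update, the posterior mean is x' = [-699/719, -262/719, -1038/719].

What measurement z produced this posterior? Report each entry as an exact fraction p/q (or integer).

x̄ = F·x = [-3, 10, 12]
P̄ = F·P·Fᵀ + Q = [19 -12 27; -12 33 18; 27 18 112]
S = H·P̄·Hᵀ + R = [719]
K = P̄·Hᵀ·S⁻¹ = [27/719; -138/719; -179/719]
x' − x̄ = [1458/719, -7452/719, -9666/719] = K·y
y = (KᵀK)⁻¹·Kᵀ·(x' − x̄) = [54]
z = y + H·x̄ = [54] + [-53] = [1]

z = [1]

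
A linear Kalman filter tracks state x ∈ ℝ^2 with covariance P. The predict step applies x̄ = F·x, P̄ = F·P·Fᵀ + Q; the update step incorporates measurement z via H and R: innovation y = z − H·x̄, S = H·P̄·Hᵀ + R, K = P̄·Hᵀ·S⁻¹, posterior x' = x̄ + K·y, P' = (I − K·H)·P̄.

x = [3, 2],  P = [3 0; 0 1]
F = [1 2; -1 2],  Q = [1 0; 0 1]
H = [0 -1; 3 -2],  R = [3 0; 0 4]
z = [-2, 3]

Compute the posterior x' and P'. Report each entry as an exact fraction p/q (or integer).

x' = [2511/887, 2110/887]
P' = [1104/887 1146/887; 1146/887 1797/887]

x̄ = F·x = [7, 1]
P̄ = F·P·Fᵀ + Q = [8 1; 1 8]
y = z − H·x̄ = [-1, -16]
S = H·P̄·Hᵀ + R = [11 13; 13 96]
K = P̄·Hᵀ·S⁻¹ = [-382/887 255/887; -599/887 -39/887]
x' = x̄ + K·y = [2511/887, 2110/887]
P' = (I − K·H)·P̄ = [1104/887 1146/887; 1146/887 1797/887]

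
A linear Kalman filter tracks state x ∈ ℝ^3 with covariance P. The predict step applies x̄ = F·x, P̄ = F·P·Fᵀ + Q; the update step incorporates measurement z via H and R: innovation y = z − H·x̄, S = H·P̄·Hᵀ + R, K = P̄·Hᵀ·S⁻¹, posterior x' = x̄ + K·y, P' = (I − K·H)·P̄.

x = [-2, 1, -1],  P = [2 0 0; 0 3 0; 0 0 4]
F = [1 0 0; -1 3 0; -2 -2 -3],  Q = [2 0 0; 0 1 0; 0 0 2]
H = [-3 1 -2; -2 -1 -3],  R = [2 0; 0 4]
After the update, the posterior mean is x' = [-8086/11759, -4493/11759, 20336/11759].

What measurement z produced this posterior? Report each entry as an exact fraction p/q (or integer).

x̄ = F·x = [-2, 5, 5]
P̄ = F·P·Fᵀ + Q = [4 -2 -4; -2 30 -14; -4 -14 58]
S = H·P̄·Hᵀ + R = [320 302; 302 432]
K = P̄·Hᵀ·S⁻¹ = [-1101/11759 933/11759; 5704/11759 -3552/11759; -1268/11759 -3251/11759]
x' − x̄ = [15432/11759, -63288/11759, -38459/11759] = K·y
y = (KᵀK)⁻¹·Kᵀ·(x' − x̄) = [-3, 13]
z = y + H·x̄ = [-3, 13] + [1, -16] = [-2, -3]

z = [-2, -3]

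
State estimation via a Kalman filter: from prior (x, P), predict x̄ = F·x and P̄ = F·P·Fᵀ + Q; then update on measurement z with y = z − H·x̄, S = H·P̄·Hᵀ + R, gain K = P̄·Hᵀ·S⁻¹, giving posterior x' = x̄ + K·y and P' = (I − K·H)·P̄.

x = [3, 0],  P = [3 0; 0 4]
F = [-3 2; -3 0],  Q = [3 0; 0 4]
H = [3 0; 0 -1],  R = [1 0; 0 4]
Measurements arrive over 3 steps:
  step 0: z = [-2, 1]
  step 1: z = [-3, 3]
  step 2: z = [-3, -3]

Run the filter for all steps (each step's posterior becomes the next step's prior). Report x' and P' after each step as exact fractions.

step 0: x̄ = F·x = [-9, -9]
step 0: P̄ = F·P·Fᵀ + Q = [46 27; 27 31]
step 0: y = z − H·x̄ = [25, -8]
step 0: S = H·P̄·Hᵀ + R = [415 -81; -81 35]
step 0: K = P̄·Hᵀ·S⁻¹ = [2643/7964 -27/7964; 81/1991 -1576/1991]
step 0: x' = x̄ + K·y = [-5385/7964, -3286/1991]
step 0: P' = (I − K·H)·P̄ = [881/7964 27/1991; 27/1991 6304/1991]
step 1: x̄ = F·x = [-10133/7964, 16155/7964]
step 1: P̄ = F·P·Fᵀ + Q = [131389/7964 7281/7964; 7281/7964 39785/7964]
step 1: y = z − H·x̄ = [6507/7964, 40047/7964]
step 1: S = H·P̄·Hᵀ + R = [1190465/7964 -21843/7964; -21843/7964 71641/7964]
step 1: K = P̄·Hᵀ·S⁻¹ = [3525801/10649044 -7281/10649044; 21843/2662261 -1471796/2662261]
step 1: x' = x̄ + K·y = [-2676292/2662261, -1982679/2662261]
step 1: P' = (I − K·H)·P̄ = [1175267/10649044 7281/2662261; 7281/2662261 5887184/2662261]
step 2: x̄ = F·x = [4063518/2662261, 8028876/2662261]
step 2: P̄ = F·P·Fᵀ + Q = [136369991/10649044 10402659/10649044; 10402659/10649044 53173579/10649044]
step 2: y = z − H·x̄ = [-20177337/2662261, 42093/2662261]
step 2: S = H·P̄·Hᵀ + R = [1237978963/10649044 -31207977/10649044; -31207977/10649044 95769755/10649044]
step 2: K = P̄·Hᵀ·S⁻¹ = [3648751563/11042024444 -10402659/11042024444; 31207977/2760506111 -1522527148/2760506111]
step 2: x' = x̄ + K·y = [-5400120933/5521012222, 8064566043/2760506111]
step 2: P' = (I − K·H)·P̄ = [1216250521/11042024444 10402659/2760506111; 10402659/2760506111 6090108592/2760506111]

step 0: x' = [-5385/7964, -3286/1991], P' = [881/7964 27/1991; 27/1991 6304/1991]
step 1: x' = [-2676292/2662261, -1982679/2662261], P' = [1175267/10649044 7281/2662261; 7281/2662261 5887184/2662261]
step 2: x' = [-5400120933/5521012222, 8064566043/2760506111], P' = [1216250521/11042024444 10402659/2760506111; 10402659/2760506111 6090108592/2760506111]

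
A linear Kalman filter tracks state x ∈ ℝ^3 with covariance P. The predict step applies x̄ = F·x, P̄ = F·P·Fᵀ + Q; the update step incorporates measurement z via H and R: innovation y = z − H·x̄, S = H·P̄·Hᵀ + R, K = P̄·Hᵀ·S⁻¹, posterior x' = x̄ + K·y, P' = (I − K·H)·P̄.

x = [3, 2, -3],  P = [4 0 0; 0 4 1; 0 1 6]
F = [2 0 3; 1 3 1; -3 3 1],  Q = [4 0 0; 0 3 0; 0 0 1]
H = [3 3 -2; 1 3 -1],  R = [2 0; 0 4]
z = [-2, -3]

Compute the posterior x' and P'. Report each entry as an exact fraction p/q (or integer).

x̄ = F·x = [-3, 6, -6]
P̄ = F·P·Fᵀ + Q = [74 35 3; 35 55 36; 3 36 85]
y = z − H·x̄ = [-23, -24]
S = H·P̄·Hᵀ + R = [1665 968; 968 646]
K = P̄·Hᵀ·S⁻¹ = [18499/69283 -8844/69283; -15422/69283 40698/69283; -29703/69283 47297/69283]
x' = x̄ + K·y = [-5330/877, -2612/877, -10983/877]
P' = (I − K·H)·P̄ = [745307/69283 212519/69283 1418240/69283; 212519/69283 189649/69283 618674/69283; 1418240/69283 618674/69283 3085074/69283]

x' = [-5330/877, -2612/877, -10983/877]
P' = [745307/69283 212519/69283 1418240/69283; 212519/69283 189649/69283 618674/69283; 1418240/69283 618674/69283 3085074/69283]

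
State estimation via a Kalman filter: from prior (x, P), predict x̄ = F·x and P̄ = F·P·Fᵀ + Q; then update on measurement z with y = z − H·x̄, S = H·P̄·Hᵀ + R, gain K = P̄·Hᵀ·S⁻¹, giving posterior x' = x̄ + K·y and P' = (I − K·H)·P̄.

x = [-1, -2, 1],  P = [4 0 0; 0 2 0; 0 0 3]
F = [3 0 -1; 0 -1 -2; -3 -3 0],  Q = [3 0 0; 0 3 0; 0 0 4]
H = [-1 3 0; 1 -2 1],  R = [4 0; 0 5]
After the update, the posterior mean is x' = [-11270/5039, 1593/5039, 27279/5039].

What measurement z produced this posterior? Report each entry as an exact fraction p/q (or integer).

x̄ = F·x = [-4, 0, 9]
P̄ = F·P·Fᵀ + Q = [42 6 -36; 6 17 6; -36 6 58]
S = H·P̄·Hᵀ + R = [163 -60; -60 53]
K = P̄·Hᵀ·S⁻¹ = [-1632/5039 -2418/5039; 1065/5039 -886/5039; 3462/5039 4870/5039]
x' − x̄ = [8886/5039, 1593/5039, -18072/5039] = K·y
y = (KᵀK)⁻¹·Kᵀ·(x' − x̄) = [-1, -3]
z = y + H·x̄ = [-1, -3] + [4, 5] = [3, 2]

z = [3, 2]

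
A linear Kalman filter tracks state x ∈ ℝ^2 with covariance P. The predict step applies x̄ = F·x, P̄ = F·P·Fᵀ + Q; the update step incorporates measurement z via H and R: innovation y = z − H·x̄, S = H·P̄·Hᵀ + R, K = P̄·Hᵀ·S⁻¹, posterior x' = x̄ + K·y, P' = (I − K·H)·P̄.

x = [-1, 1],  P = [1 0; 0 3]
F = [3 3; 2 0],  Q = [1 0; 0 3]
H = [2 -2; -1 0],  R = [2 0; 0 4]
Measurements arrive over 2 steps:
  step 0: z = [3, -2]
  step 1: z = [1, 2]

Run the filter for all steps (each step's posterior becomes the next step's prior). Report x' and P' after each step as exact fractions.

step 0: x' = [842/743, -355/743], P' = [1932/743 1808/743; 1808/743 2035/743]
step 1: x' = [-142752/419059, -231175/419059], P' = [1125220/419059 1032120/419059; 1032120/419059 1130559/419059]

step 0: x̄ = F·x = [0, -2]
step 0: P̄ = F·P·Fᵀ + Q = [37 6; 6 7]
step 0: y = z − H·x̄ = [-1, -2]
step 0: S = H·P̄·Hᵀ + R = [130 -62; -62 41]
step 0: K = P̄·Hᵀ·S⁻¹ = [124/743 -483/743; -227/743 -452/743]
step 0: x' = x̄ + K·y = [842/743, -355/743]
step 0: P' = (I − K·H)·P̄ = [1932/743 1808/743; 1808/743 2035/743]
step 1: x̄ = F·x = [1461/743, 1684/743]
step 1: P̄ = F·P·Fᵀ + Q = [68990/743 22440/743; 22440/743 9957/743]
step 1: y = z − H·x̄ = [1189/743, 2947/743]
step 1: S = H·P̄·Hᵀ + R = [137754/743 -93100/743; -93100/743 71962/743]
step 1: K = P̄·Hᵀ·S⁻¹ = [93100/419059 -281305/419059; -98439/419059 -258030/419059]
step 1: x' = x̄ + K·y = [-142752/419059, -231175/419059]
step 1: P' = (I − K·H)·P̄ = [1125220/419059 1032120/419059; 1032120/419059 1130559/419059]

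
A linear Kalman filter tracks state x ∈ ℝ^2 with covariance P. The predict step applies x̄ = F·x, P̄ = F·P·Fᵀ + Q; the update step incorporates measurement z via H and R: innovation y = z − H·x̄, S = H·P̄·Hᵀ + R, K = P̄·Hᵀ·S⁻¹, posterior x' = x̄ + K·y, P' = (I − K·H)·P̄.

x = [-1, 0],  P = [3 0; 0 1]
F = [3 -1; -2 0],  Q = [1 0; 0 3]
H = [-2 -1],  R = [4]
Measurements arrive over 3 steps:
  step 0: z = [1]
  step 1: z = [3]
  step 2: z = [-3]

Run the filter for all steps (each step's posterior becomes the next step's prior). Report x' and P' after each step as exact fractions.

step 0: x̄ = F·x = [-3, 2]
step 0: P̄ = F·P·Fᵀ + Q = [29 -18; -18 15]
step 0: y = z − H·x̄ = [-3]
step 0: S = H·P̄·Hᵀ + R = [63]
step 0: K = P̄·Hᵀ·S⁻¹ = [-40/63; 1/3]
step 0: x' = x̄ + K·y = [-23/21, 1]
step 0: P' = (I − K·H)·P̄ = [227/63 -14/3; -14/3 8]
step 1: x̄ = F·x = [-30/7, 46/21]
step 1: P̄ = F·P·Fᵀ + Q = [486/7 -650/21; -650/21 1097/63]
step 1: y = z − H·x̄ = [-71/21]
step 1: S = H·P̄·Hᵀ + R = [11045/63]
step 1: K = P̄·Hᵀ·S⁻¹ = [-6798/11045; 2803/11045]
step 1: x' = x̄ + K·y = [-24352/11045, 14717/11045]
step 1: P' = (I − K·H)·P̄ = [33302/11045 -39412/11045; -39412/11045 67612/11045]
step 2: x̄ = F·x = [-87773/11045, 48704/11045]
step 2: P̄ = F·P·Fᵀ + Q = [614847/11045 -278636/11045; -278636/11045 166343/11045]
step 2: y = z − H·x̄ = [-159977/11045]
step 2: S = H·P̄·Hᵀ + R = [1555367/11045]
step 2: K = P̄·Hᵀ·S⁻¹ = [-951058/1555367; 35539/141397]
step 2: x' = x̄ + K·y = [1414955/1555367, 108753/141397]
step 2: P' = (I − K·H)·P̄ = [4690033/1555367 -506894/141397; -506894/141397 871632/141397]

step 0: x' = [-23/21, 1], P' = [227/63 -14/3; -14/3 8]
step 1: x' = [-24352/11045, 14717/11045], P' = [33302/11045 -39412/11045; -39412/11045 67612/11045]
step 2: x' = [1414955/1555367, 108753/141397], P' = [4690033/1555367 -506894/141397; -506894/141397 871632/141397]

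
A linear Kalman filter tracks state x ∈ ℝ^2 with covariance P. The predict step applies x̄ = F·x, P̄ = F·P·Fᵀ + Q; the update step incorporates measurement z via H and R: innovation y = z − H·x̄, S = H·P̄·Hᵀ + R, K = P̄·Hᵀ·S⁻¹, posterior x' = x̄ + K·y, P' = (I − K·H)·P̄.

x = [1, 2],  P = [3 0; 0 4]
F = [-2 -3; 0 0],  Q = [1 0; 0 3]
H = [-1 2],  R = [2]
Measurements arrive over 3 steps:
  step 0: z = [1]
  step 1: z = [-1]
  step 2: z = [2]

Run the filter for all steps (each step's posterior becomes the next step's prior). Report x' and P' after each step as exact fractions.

step 0: x̄ = F·x = [-8, 0]
step 0: P̄ = F·P·Fᵀ + Q = [49 0; 0 3]
step 0: y = z − H·x̄ = [-7]
step 0: S = H·P̄·Hᵀ + R = [63]
step 0: K = P̄·Hᵀ·S⁻¹ = [-7/9; 2/21]
step 0: x' = x̄ + K·y = [-23/9, -2/3]
step 0: P' = (I − K·H)·P̄ = [98/9 14/3; 14/3 17/7]
step 1: x̄ = F·x = [64/9, 0]
step 1: P̄ = F·P·Fᵀ + Q = [7712/63 0; 0 3]
step 1: y = z − H·x̄ = [55/9]
step 1: S = H·P̄·Hᵀ + R = [8594/63]
step 1: K = P̄·Hᵀ·S⁻¹ = [-3856/4297; 189/4297]
step 1: x' = x̄ + K·y = [6992/4297, 1155/4297]
step 1: P' = (I − K·H)·P̄ = [53984/4297 23136/4297; 23136/4297 11757/4297]
step 2: x̄ = F·x = [-17449/4297, 0]
step 2: P̄ = F·P·Fᵀ + Q = [603678/4297 0; 0 3]
step 2: y = z − H·x̄ = [-8855/4297]
step 2: S = H·P̄·Hᵀ + R = [663836/4297]
step 2: K = P̄·Hᵀ·S⁻¹ = [-301839/331918; 12891/331918]
step 2: x' = x̄ + K·y = [-725821/331918, -26565/331918]
step 2: P' = (I − K·H)·P̄ = [2112873/165959 905517/165959; 905517/165959 459204/165959]

step 0: x' = [-23/9, -2/3], P' = [98/9 14/3; 14/3 17/7]
step 1: x' = [6992/4297, 1155/4297], P' = [53984/4297 23136/4297; 23136/4297 11757/4297]
step 2: x' = [-725821/331918, -26565/331918], P' = [2112873/165959 905517/165959; 905517/165959 459204/165959]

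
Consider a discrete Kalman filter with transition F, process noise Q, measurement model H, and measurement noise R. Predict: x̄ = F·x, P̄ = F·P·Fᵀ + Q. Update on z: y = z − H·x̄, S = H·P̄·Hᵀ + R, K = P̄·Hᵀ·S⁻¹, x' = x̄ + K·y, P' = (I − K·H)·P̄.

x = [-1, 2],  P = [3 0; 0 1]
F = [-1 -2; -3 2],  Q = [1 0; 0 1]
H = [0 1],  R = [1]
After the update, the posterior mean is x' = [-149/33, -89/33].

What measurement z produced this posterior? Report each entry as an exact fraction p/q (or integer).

x̄ = F·x = [-3, 7]
P̄ = F·P·Fᵀ + Q = [8 5; 5 32]
S = H·P̄·Hᵀ + R = [33]
K = P̄·Hᵀ·S⁻¹ = [5/33; 32/33]
x' − x̄ = [-50/33, -320/33] = K·y
y = (KᵀK)⁻¹·Kᵀ·(x' − x̄) = [-10]
z = y + H·x̄ = [-10] + [7] = [-3]

z = [-3]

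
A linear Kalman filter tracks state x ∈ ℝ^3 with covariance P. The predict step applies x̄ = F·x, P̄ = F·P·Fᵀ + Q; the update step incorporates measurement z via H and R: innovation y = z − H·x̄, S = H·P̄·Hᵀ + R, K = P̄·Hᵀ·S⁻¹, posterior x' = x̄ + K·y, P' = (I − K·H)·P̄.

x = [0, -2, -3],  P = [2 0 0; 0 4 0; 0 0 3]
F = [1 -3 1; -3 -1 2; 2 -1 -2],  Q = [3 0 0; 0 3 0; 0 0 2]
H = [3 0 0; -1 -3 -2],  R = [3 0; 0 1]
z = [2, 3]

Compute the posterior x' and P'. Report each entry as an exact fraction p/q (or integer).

x' = [623/949, -6353/949, 7812/949]
P' = [2788/8541 -2026/8541 1670/8541; -2026/8541 160469/17082 -117479/8541; 1670/8541 -117479/8541 174700/8541]

x̄ = F·x = [3, -4, 8]
P̄ = F·P·Fᵀ + Q = [44 12 10; 12 37 -20; 10 -20 26]
y = z − H·x̄ = [-7, 10]
S = H·P̄·Hᵀ + R = [399 -300; -300 354]
K = P̄·Hᵀ·S⁻¹ = [2788/8541 -50/8541; -2026/8541 -7439/17082; 1670/8541 1367/8541]
x' = x̄ + K·y = [623/949, -6353/949, 7812/949]
P' = (I − K·H)·P̄ = [2788/8541 -2026/8541 1670/8541; -2026/8541 160469/17082 -117479/8541; 1670/8541 -117479/8541 174700/8541]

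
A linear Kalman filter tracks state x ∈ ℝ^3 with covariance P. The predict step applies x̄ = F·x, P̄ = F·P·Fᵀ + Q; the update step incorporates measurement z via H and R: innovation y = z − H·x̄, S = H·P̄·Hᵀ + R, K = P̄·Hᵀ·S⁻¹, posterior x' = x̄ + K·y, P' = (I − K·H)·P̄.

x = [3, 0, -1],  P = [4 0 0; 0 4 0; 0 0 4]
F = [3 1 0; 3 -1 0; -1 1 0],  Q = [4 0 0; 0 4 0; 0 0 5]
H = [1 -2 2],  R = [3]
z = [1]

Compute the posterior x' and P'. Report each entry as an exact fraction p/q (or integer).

x̄ = F·x = [9, 9, -3]
P̄ = F·P·Fᵀ + Q = [44 32 -8; 32 44 -16; -8 -16 13]
y = z − H·x̄ = [16]
S = H·P̄·Hᵀ + R = [243]
K = P̄·Hᵀ·S⁻¹ = [-4/27; -88/243; 50/243]
x' = x̄ + K·y = [179/27, 779/243, 71/243]
P' = (I − K·H)·P̄ = [116/3 512/27 -16/27; 512/27 2948/243 512/243; -16/27 512/243 659/243]

x' = [179/27, 779/243, 71/243]
P' = [116/3 512/27 -16/27; 512/27 2948/243 512/243; -16/27 512/243 659/243]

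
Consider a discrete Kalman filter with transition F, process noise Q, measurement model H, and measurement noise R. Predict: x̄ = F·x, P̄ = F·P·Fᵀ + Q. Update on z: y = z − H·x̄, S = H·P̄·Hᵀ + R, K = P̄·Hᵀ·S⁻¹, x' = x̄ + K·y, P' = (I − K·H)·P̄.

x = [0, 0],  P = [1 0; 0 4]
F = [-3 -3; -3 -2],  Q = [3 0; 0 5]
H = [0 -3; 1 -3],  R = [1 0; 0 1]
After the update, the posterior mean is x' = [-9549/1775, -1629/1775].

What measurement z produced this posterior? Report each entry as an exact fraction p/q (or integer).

z = [3, -3]

x̄ = F·x = [0, 0]
P̄ = F·P·Fᵀ + Q = [48 33; 33 30]
S = H·P̄·Hᵀ + R = [271 171; 171 121]
K = P̄·Hᵀ·S⁻¹ = [-1629/1775 1554/1775; -1143/3550 -57/3550]
x' − x̄ = [-9549/1775, -1629/1775] = K·y
y = (KᵀK)⁻¹·Kᵀ·(x' − x̄) = [3, -3]
z = y + H·x̄ = [3, -3] + [0, 0] = [3, -3]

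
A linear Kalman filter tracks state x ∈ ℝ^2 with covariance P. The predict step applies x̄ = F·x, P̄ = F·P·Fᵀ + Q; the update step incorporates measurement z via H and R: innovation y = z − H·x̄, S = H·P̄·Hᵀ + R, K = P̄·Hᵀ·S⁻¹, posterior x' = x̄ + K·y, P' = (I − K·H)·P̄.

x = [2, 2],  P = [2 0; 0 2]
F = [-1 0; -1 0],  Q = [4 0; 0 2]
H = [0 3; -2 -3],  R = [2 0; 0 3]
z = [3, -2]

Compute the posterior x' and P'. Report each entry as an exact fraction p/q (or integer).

x' = [-55/167, 144/167]
P' = [156/167 -38/167; -38/167 92/501]

x̄ = F·x = [-2, -2]
P̄ = F·P·Fᵀ + Q = [6 2; 2 4]
y = z − H·x̄ = [9, -12]
S = H·P̄·Hᵀ + R = [38 -48; -48 87]
K = P̄·Hᵀ·S⁻¹ = [-57/167 -66/167; 46/167 -16/501]
x' = x̄ + K·y = [-55/167, 144/167]
P' = (I − K·H)·P̄ = [156/167 -38/167; -38/167 92/501]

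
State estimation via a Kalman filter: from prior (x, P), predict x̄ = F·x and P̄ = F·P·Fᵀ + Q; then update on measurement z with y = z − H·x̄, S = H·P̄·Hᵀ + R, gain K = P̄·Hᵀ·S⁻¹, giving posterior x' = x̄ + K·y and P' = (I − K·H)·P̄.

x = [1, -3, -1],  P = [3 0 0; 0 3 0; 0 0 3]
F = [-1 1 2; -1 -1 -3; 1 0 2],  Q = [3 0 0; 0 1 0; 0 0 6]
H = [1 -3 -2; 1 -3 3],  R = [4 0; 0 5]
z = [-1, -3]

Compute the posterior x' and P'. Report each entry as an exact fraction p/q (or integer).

x' = [-188661/104174, 7213/104174, -30869/104174]
P' = [725793/104174 223137/104174 -15039/104174; 223137/104174 93665/104174 -2859/104174; -15039/104174 -2859/104174 35979/104174]

x̄ = F·x = [-6, 5, -1]
P̄ = F·P·Fᵀ + Q = [21 -18 9; -18 34 -21; 9 -21 21]
y = z − H·x̄ = [18, 21]
S = H·P̄·Hᵀ + R = [235 381; 381 1061]
K = P̄·Hᵀ·S⁻¹ = [21615/104174 2253/104174; -13035/104174 -13287/104174; -19605/104174 20295/104174]
x' = x̄ + K·y = [-188661/104174, 7213/104174, -30869/104174]
P' = (I − K·H)·P̄ = [725793/104174 223137/104174 -15039/104174; 223137/104174 93665/104174 -2859/104174; -15039/104174 -2859/104174 35979/104174]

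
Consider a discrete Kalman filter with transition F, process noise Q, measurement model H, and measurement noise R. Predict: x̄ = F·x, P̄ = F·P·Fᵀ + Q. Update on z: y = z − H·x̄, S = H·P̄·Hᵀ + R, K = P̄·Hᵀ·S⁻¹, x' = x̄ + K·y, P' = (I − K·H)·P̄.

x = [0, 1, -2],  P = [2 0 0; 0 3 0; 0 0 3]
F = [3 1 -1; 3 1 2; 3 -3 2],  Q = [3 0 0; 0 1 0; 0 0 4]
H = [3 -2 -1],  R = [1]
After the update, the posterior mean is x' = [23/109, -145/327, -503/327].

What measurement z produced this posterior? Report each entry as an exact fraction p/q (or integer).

x̄ = F·x = [3, -3, -7]
P̄ = F·P·Fᵀ + Q = [27 15 3; 15 34 21; 3 21 61]
S = H·P̄·Hᵀ + R = [327]
K = P̄·Hᵀ·S⁻¹ = [16/109; -44/327; -94/327]
x' − x̄ = [-304/109, 836/327, 1786/327] = K·y
y = (KᵀK)⁻¹·Kᵀ·(x' − x̄) = [-19]
z = y + H·x̄ = [-19] + [22] = [3]

z = [3]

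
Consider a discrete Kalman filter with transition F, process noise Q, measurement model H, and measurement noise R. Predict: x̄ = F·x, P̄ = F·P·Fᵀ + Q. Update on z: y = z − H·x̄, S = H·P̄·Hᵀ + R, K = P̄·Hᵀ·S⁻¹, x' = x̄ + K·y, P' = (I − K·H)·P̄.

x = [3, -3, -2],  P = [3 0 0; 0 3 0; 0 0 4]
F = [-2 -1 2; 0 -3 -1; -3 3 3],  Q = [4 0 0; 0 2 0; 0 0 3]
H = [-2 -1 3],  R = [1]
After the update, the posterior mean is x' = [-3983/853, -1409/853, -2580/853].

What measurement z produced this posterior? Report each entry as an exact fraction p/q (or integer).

x̄ = F·x = [-7, 11, -24]
P̄ = F·P·Fᵀ + Q = [35 1 33; 1 33 -39; 33 -39 93]
S = H·P̄·Hᵀ + R = [853]
K = P̄·Hᵀ·S⁻¹ = [28/853; -152/853; 252/853]
x' − x̄ = [1988/853, -10792/853, 17892/853] = K·y
y = (KᵀK)⁻¹·Kᵀ·(x' − x̄) = [71]
z = y + H·x̄ = [71] + [-69] = [2]

z = [2]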